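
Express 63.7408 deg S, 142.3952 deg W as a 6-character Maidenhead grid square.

Offset from 180°W / 90°S: lon 37.6048°, lat 26.2592°.
Field (20°×10°, letters A–R): lon ⌊37.6048/20⌋ = 1 → B; lat ⌊26.2592/10⌋ = 2 → C.
Square (2°×1°, digits 0–9): lon ⌊17.6048/2⌋ = 8; lat ⌊6.2592/1⌋ = 6.
Subsquare (5′×2.5′, letters a–x): lon ⌊1.6048/0.0833333⌋ = 19 → t; lat ⌊0.2592/0.0416667⌋ = 6 → g.

BC86tg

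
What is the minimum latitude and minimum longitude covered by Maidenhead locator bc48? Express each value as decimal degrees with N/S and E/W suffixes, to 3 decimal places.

Field B=1, C=2: +1·20° lon, +2·10° lat → SW at lon -160°, lat -70°.
Square 4, 8: +4·2° lon, +8·1° lat → SW at lon -152°, lat -62°.
latitude 62.000° S, longitude 152.000° W.

62.000° S, 152.000° W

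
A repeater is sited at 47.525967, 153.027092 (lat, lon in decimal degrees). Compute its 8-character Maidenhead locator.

QN67mm36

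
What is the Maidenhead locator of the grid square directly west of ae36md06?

AE36ld96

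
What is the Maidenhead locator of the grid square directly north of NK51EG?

NK51eh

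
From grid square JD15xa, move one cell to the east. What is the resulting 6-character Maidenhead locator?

Longitude subsquare x = 23; +1 → 24, wraps to 0 = a, carry into square.
Longitude square 1; +1 → 2.
The latitude characters are unchanged.

JD25aa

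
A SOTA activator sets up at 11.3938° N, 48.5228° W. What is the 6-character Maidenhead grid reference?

Offset from 180°W / 90°S: lon 131.4772°, lat 101.3938°.
Field: lon ⌊131.4772/20⌋ = 6 → G; lat ⌊101.3938/10⌋ = 10 → K.
Square: lon ⌊11.4772/2⌋ = 5; lat ⌊1.3938/1⌋ = 1.
Subsquare: lon ⌊1.4772/0.0833333⌋ = 17 → r; lat ⌊0.3938/0.0416667⌋ = 9 → j.

GK51rj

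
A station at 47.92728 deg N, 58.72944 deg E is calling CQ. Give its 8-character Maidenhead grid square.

Shift to the Maidenhead origin (180°W, 90°S): lon 238.72944, lat 137.92728.
Field: 238.72944/20 → 11 → L, 137.92728/10 → 13 → N; chars LN.
Square: 18.72944/2 → 9, 7.92728/1 → 7; chars 97.
Subsquare: 0.72944/0.0833333 → 8 → i, 0.92728/0.0416667 → 22 → w; chars iw.
Extended square: 0.06277/0.00833333 → 7, 0.01061/0.00416667 → 2; chars 72.

LN97iw72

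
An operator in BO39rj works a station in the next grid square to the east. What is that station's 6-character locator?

BO39sj

Longitude subsquare r = 17; +1 → 18 = s.
The latitude characters are unchanged.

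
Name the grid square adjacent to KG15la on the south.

Latitude subsquare a = 0; −1 → -1, wraps to 23 = x, carry into square.
Latitude square 5; −1 → 4.
The longitude characters are unchanged.

KG14lx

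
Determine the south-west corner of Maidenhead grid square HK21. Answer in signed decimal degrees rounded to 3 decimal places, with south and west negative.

Field H=7, K=10: +7·20° lon, +10·10° lat → SW at lon -40°, lat 10°.
Square 2, 1: +2·2° lon, +1·1° lat → SW at lon -36°, lat 11°.
latitude 11.000, longitude -36.000.

11.000, -36.000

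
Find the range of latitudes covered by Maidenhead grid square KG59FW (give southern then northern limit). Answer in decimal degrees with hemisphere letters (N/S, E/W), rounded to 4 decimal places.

Field K=10, G=6: +10·20° lon, +6·10° lat → SW at lon 20°, lat -30°.
Square 5, 9: +5·2° lon, +9·1° lat → SW at lon 30°, lat -21°.
Subsquare f=5, w=22: +5·0.0833333° lon, +22·0.0416667° lat → SW at lon 30.4167°, lat -20.0833°.
Cell spans 0.0833333° lon × 0.0416667° lat.
south 20.0833° S, north 20.0417° S.

20.0833° S, 20.0417° S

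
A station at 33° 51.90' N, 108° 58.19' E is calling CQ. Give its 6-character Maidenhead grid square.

OM43lu

Offset from 180°W / 90°S: lon 288.9698°, lat 123.8650°.
Field: lon ⌊288.9698/20⌋ = 14 → O; lat ⌊123.8650/10⌋ = 12 → M.
Square: lon ⌊8.9698/2⌋ = 4; lat ⌊3.8650/1⌋ = 3.
Subsquare: lon ⌊0.9698/0.0833333⌋ = 11 → l; lat ⌊0.8650/0.0416667⌋ = 20 → u.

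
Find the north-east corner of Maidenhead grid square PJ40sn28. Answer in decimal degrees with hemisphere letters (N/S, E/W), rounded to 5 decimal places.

Field P=15, J=9: +15·20° lon, +9·10° lat → SW at lon 120°, lat 0°.
Square 4, 0: +4·2° lon, +0·1° lat → SW at lon 128°, lat 0°.
Subsquare s=18, n=13: +18·0.0833333° lon, +13·0.0416667° lat → SW at lon 129.5°, lat 0.541667°.
Extended square 2, 8: +2·0.00833333° lon, +8·0.00416667° lat → SW at lon 129.517°, lat 0.575°.
Cell spans 0.00833333° lon × 0.00416667° lat. NE corner is SW corner plus one full cell.
latitude 0.57917° N, longitude 129.52500° E.

0.57917° N, 129.52500° E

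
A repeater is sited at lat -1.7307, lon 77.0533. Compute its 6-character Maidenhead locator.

MI88mg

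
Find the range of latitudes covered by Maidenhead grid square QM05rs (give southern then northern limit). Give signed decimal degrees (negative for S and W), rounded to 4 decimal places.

35.7500, 35.7917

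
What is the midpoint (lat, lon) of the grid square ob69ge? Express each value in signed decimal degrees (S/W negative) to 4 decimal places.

Field O=14, B=1: +14·20° lon, +1·10° lat → SW at lon 100°, lat -80°.
Square 6, 9: +6·2° lon, +9·1° lat → SW at lon 112°, lat -71°.
Subsquare g=6, e=4: +6·0.0833333° lon, +4·0.0416667° lat → SW at lon 112.5°, lat -70.8333°.
Cell spans 0.0833333° lon × 0.0416667° lat. Centre is SW corner plus half of each.
latitude -70.8125, longitude 112.5417.

-70.8125, 112.5417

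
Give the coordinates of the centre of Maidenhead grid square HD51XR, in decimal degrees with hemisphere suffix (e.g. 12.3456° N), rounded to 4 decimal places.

58.2708° S, 28.0417° W

Field H=7, D=3: +7·20° lon, +3·10° lat → SW at lon -40°, lat -60°.
Square 5, 1: +5·2° lon, +1·1° lat → SW at lon -30°, lat -59°.
Subsquare x=23, r=17: +23·0.0833333° lon, +17·0.0416667° lat → SW at lon -28.0833°, lat -58.2917°.
Cell spans 0.0833333° lon × 0.0416667° lat. Centre is SW corner plus half of each.
latitude 58.2708° S, longitude 28.0417° W.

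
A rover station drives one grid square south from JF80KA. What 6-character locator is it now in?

JE89kx

Latitude subsquare a = 0; −1 → -1, wraps to 23 = x, carry into square.
Latitude square 0; −1 → -1, wraps to 9, carry into field.
Latitude field F = 5; −1 → 4 = E.
The longitude characters are unchanged.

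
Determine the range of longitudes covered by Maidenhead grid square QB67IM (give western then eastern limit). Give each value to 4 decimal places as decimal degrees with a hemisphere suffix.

Field Q=16, B=1: +16·20° lon, +1·10° lat → SW at lon 140°, lat -80°.
Square 6, 7: +6·2° lon, +7·1° lat → SW at lon 152°, lat -73°.
Subsquare i=8, m=12: +8·0.0833333° lon, +12·0.0416667° lat → SW at lon 152.667°, lat -72.5°.
Cell spans 0.0833333° lon × 0.0416667° lat.
west 152.6667° E, east 152.7500° E.

152.6667° E, 152.7500° E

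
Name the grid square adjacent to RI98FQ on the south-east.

Longitude subsquare f = 5; +1 → 6 = g.
Latitude subsquare q = 16; −1 → 15 = p.

RI98gp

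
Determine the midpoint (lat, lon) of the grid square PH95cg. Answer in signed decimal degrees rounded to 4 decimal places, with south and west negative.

-14.7292, 138.2083

Field P=15, H=7: +15·20° lon, +7·10° lat → SW at lon 120°, lat -20°.
Square 9, 5: +9·2° lon, +5·1° lat → SW at lon 138°, lat -15°.
Subsquare c=2, g=6: +2·0.0833333° lon, +6·0.0416667° lat → SW at lon 138.167°, lat -14.75°.
Cell spans 0.0833333° lon × 0.0416667° lat. Centre is SW corner plus half of each.
latitude -14.7292, longitude 138.2083.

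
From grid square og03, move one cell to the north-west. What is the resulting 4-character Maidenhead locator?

Longitude square 0; −1 → -1, wraps to 9, carry into field.
Longitude field O = 14; −1 → 13 = N.
Latitude square 3; +1 → 4.

NG94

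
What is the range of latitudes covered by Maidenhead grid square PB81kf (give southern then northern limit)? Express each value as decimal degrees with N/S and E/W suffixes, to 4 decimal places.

Field P=15, B=1: +15·20° lon, +1·10° lat → SW at lon 120°, lat -80°.
Square 8, 1: +8·2° lon, +1·1° lat → SW at lon 136°, lat -79°.
Subsquare k=10, f=5: +10·0.0833333° lon, +5·0.0416667° lat → SW at lon 136.833°, lat -78.7917°.
Cell spans 0.0833333° lon × 0.0416667° lat.
south 78.7917° S, north 78.7500° S.

78.7917° S, 78.7500° S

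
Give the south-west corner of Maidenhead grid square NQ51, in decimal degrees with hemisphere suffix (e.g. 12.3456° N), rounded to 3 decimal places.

Field N=13, Q=16: +13·20° lon, +16·10° lat → SW at lon 80°, lat 70°.
Square 5, 1: +5·2° lon, +1·1° lat → SW at lon 90°, lat 71°.
latitude 71.000° N, longitude 90.000° E.

71.000° N, 90.000° E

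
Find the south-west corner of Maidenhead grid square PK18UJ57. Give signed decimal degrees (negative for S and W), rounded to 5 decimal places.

Field P=15, K=10: +15·20° lon, +10·10° lat → SW at lon 120°, lat 10°.
Square 1, 8: +1·2° lon, +8·1° lat → SW at lon 122°, lat 18°.
Subsquare u=20, j=9: +20·0.0833333° lon, +9·0.0416667° lat → SW at lon 123.667°, lat 18.375°.
Extended square 5, 7: +5·0.00833333° lon, +7·0.00416667° lat → SW at lon 123.708°, lat 18.4042°.
latitude 18.40417, longitude 123.70833.

18.40417, 123.70833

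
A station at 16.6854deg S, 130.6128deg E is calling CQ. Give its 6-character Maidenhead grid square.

PH53hh

Shift to the Maidenhead origin (180°W, 90°S): lon 310.6128, lat 73.3146.
Field: 310.6128/20 → 15 → P, 73.3146/10 → 7 → H; chars PH.
Square: 10.6128/2 → 5, 3.3146/1 → 3; chars 53.
Subsquare: 0.6128/0.0833333 → 7 → h, 0.3146/0.0416667 → 7 → h; chars hh.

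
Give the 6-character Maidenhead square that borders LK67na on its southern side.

LK66nx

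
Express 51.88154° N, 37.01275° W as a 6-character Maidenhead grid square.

Offset from 180°W / 90°S: lon 142.9873°, lat 141.8815°.
Field: lon ⌊142.9873/20⌋ = 7 → H; lat ⌊141.8815/10⌋ = 14 → O.
Square: lon ⌊2.9873/2⌋ = 1; lat ⌊1.8815/1⌋ = 1.
Subsquare: lon ⌊0.9873/0.0833333⌋ = 11 → l; lat ⌊0.8815/0.0416667⌋ = 21 → v.

HO11lv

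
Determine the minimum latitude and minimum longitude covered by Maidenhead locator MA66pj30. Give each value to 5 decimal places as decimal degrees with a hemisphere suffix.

83.62500° S, 73.27500° E

Field M=12, A=0: +12·20° lon, +0·10° lat → SW at lon 60°, lat -90°.
Square 6, 6: +6·2° lon, +6·1° lat → SW at lon 72°, lat -84°.
Subsquare p=15, j=9: +15·0.0833333° lon, +9·0.0416667° lat → SW at lon 73.25°, lat -83.625°.
Extended square 3, 0: +3·0.00833333° lon, +0·0.00416667° lat → SW at lon 73.275°, lat -83.625°.
latitude 83.62500° S, longitude 73.27500° E.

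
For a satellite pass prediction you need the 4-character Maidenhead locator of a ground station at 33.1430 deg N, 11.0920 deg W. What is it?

IM43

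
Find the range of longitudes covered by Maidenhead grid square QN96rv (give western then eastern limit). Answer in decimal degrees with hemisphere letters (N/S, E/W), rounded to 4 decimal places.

Field Q=16, N=13: +16·20° lon, +13·10° lat → SW at lon 140°, lat 40°.
Square 9, 6: +9·2° lon, +6·1° lat → SW at lon 158°, lat 46°.
Subsquare r=17, v=21: +17·0.0833333° lon, +21·0.0416667° lat → SW at lon 159.417°, lat 46.875°.
Cell spans 0.0833333° lon × 0.0416667° lat.
west 159.4167° E, east 159.5000° E.

159.4167° E, 159.5000° E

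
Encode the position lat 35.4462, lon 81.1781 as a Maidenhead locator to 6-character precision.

Offset from 180°W / 90°S: lon 261.1781°, lat 125.4462°.
Field: 261.1781/20 → 13 → N, 125.4462/10 → 12 → M; chars NM.
Square: 1.1781/2 → 0, 5.4462/1 → 5; chars 05.
Subsquare: 1.1781/0.0833333 → 14 → o, 0.4462/0.0416667 → 10 → k; chars ok.

NM05ok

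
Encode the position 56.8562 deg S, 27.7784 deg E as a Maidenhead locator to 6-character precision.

Shift to the Maidenhead origin (180°W, 90°S): lon 207.7784, lat 33.1438.
Field: lon ⌊207.7784/20⌋ = 10 → K; lat ⌊33.1438/10⌋ = 3 → D.
Square: lon ⌊7.7784/2⌋ = 3; lat ⌊3.1438/1⌋ = 3.
Subsquare: lon ⌊1.7784/0.0833333⌋ = 21 → v; lat ⌊0.1438/0.0416667⌋ = 3 → d.

KD33vd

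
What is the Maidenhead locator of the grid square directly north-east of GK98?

HK09

Longitude square 9; +1 → 10, wraps to 0, carry into field.
Longitude field G = 6; +1 → 7 = H.
Latitude square 8; +1 → 9.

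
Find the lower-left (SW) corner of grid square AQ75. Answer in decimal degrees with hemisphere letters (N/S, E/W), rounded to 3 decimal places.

75.000° N, 166.000° W

Field A=0, Q=16: +0·20° lon, +16·10° lat → SW at lon -180°, lat 70°.
Square 7, 5: +7·2° lon, +5·1° lat → SW at lon -166°, lat 75°.
latitude 75.000° N, longitude 166.000° W.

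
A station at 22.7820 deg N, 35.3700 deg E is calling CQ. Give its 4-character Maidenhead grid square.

KL72

Add 180° to longitude and 90° to latitude: 215.37, 112.78.
Field (20°×10°, letters A–R): 215.37/20 → 10 → K, 112.78/10 → 11 → L; chars KL.
Square (2°×1°, digits 0–9): 15.37/2 → 7, 2.78/1 → 2; chars 72.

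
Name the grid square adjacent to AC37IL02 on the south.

Latitude extended square 2; −1 → 1.
The longitude characters are unchanged.

AC37il01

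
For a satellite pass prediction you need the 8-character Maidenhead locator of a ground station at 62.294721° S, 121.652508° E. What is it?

PC07tq89

Add 180° to longitude and 90° to latitude: 301.65251, 27.70528.
Field (20°×10°, letters A–R): 301.65251/20 → 15 → P, 27.70528/10 → 2 → C; chars PC.
Square (2°×1°, digits 0–9): 1.65251/2 → 0, 7.70528/1 → 7; chars 07.
Subsquare (5′×2.5′, letters a–x): 1.65251/0.0833333 → 19 → t, 0.70528/0.0416667 → 16 → q; chars tq.
Extended square (30″×15″, digits 0–9): 0.06917/0.00833333 → 8, 0.03861/0.00416667 → 9; chars 89.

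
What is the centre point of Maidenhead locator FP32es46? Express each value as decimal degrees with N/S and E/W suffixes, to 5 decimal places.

62.77708° N, 73.62917° W

Field F=5, P=15: +5·20° lon, +15·10° lat → SW at lon -80°, lat 60°.
Square 3, 2: +3·2° lon, +2·1° lat → SW at lon -74°, lat 62°.
Subsquare e=4, s=18: +4·0.0833333° lon, +18·0.0416667° lat → SW at lon -73.6667°, lat 62.75°.
Extended square 4, 6: +4·0.00833333° lon, +6·0.00416667° lat → SW at lon -73.6333°, lat 62.775°.
Cell spans 0.00833333° lon × 0.00416667° lat. Centre is SW corner plus half of each.
latitude 62.77708° N, longitude 73.62917° W.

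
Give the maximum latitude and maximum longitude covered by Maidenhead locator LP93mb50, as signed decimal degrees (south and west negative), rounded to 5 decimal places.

63.04583, 59.05000

Field L=11, P=15: +11·20° lon, +15·10° lat → SW at lon 40°, lat 60°.
Square 9, 3: +9·2° lon, +3·1° lat → SW at lon 58°, lat 63°.
Subsquare m=12, b=1: +12·0.0833333° lon, +1·0.0416667° lat → SW at lon 59°, lat 63.0417°.
Extended square 5, 0: +5·0.00833333° lon, +0·0.00416667° lat → SW at lon 59.0417°, lat 63.0417°.
Cell spans 0.00833333° lon × 0.00416667° lat. NE corner is SW corner plus one full cell.
latitude 63.04583, longitude 59.05000.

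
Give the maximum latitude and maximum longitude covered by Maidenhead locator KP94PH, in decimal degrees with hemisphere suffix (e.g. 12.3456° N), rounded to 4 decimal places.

64.3333° N, 39.3333° E

Field K=10, P=15: +10·20° lon, +15·10° lat → SW at lon 20°, lat 60°.
Square 9, 4: +9·2° lon, +4·1° lat → SW at lon 38°, lat 64°.
Subsquare p=15, h=7: +15·0.0833333° lon, +7·0.0416667° lat → SW at lon 39.25°, lat 64.2917°.
Cell spans 0.0833333° lon × 0.0416667° lat. NE corner is SW corner plus one full cell.
latitude 64.3333° N, longitude 39.3333° E.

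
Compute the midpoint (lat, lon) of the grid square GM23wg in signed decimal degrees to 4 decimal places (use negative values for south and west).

33.2708, -54.1250

Field G=6, M=12: +6·20° lon, +12·10° lat → SW at lon -60°, lat 30°.
Square 2, 3: +2·2° lon, +3·1° lat → SW at lon -56°, lat 33°.
Subsquare w=22, g=6: +22·0.0833333° lon, +6·0.0416667° lat → SW at lon -54.1667°, lat 33.25°.
Cell spans 0.0833333° lon × 0.0416667° lat. Centre is SW corner plus half of each.
latitude 33.2708, longitude -54.1250.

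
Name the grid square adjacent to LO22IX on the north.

LO23ia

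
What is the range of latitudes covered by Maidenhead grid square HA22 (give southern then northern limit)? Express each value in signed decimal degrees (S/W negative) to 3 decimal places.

-88.000, -87.000

Field H=7, A=0: +7·20° lon, +0·10° lat → SW at lon -40°, lat -90°.
Square 2, 2: +2·2° lon, +2·1° lat → SW at lon -36°, lat -88°.
Cell spans 2° lon × 1° lat.
south -88.000, north -87.000.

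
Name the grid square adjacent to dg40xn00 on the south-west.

Longitude extended square 0; −1 → -1, wraps to 9, carry into subsquare.
Longitude subsquare x = 23; −1 → 22 = w.
Latitude extended square 0; −1 → -1, wraps to 9, carry into subsquare.
Latitude subsquare n = 13; −1 → 12 = m.

DG40wm99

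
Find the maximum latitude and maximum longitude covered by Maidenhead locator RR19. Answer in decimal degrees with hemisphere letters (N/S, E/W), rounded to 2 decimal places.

90.00° N, 164.00° E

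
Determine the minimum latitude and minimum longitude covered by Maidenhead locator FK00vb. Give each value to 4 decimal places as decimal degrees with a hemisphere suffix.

Field F=5, K=10: +5·20° lon, +10·10° lat → SW at lon -80°, lat 10°.
Square 0, 0: +0·2° lon, +0·1° lat → SW at lon -80°, lat 10°.
Subsquare v=21, b=1: +21·0.0833333° lon, +1·0.0416667° lat → SW at lon -78.25°, lat 10.0417°.
latitude 10.0417° N, longitude 78.2500° W.

10.0417° N, 78.2500° W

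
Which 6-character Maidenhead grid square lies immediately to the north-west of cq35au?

CQ25xv

Longitude subsquare a = 0; −1 → -1, wraps to 23 = x, carry into square.
Longitude square 3; −1 → 2.
Latitude subsquare u = 20; +1 → 21 = v.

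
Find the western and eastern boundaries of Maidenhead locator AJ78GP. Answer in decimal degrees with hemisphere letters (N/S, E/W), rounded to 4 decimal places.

Field A=0, J=9: +0·20° lon, +9·10° lat → SW at lon -180°, lat 0°.
Square 7, 8: +7·2° lon, +8·1° lat → SW at lon -166°, lat 8°.
Subsquare g=6, p=15: +6·0.0833333° lon, +15·0.0416667° lat → SW at lon -165.5°, lat 8.625°.
Cell spans 0.0833333° lon × 0.0416667° lat.
west 165.5000° W, east 165.4167° W.

165.5000° W, 165.4167° W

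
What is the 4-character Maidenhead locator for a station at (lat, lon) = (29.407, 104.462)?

OL29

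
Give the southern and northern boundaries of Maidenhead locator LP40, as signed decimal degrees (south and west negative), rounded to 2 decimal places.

60.00, 61.00

Field L=11, P=15: +11·20° lon, +15·10° lat → SW at lon 40°, lat 60°.
Square 4, 0: +4·2° lon, +0·1° lat → SW at lon 48°, lat 60°.
Cell spans 2° lon × 1° lat.
south 60.00, north 61.00.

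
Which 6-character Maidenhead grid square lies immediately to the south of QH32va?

QH31vx

Latitude subsquare a = 0; −1 → -1, wraps to 23 = x, carry into square.
Latitude square 2; −1 → 1.
The longitude characters are unchanged.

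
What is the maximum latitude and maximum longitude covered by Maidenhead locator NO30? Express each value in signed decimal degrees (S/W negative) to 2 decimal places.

Field N=13, O=14: +13·20° lon, +14·10° lat → SW at lon 80°, lat 50°.
Square 3, 0: +3·2° lon, +0·1° lat → SW at lon 86°, lat 50°.
Cell spans 2° lon × 1° lat. NE corner is SW corner plus one full cell.
latitude 51.00, longitude 88.00.

51.00, 88.00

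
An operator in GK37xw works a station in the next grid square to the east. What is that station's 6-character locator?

Longitude subsquare x = 23; +1 → 24, wraps to 0 = a, carry into square.
Longitude square 3; +1 → 4.
The latitude characters are unchanged.

GK47aw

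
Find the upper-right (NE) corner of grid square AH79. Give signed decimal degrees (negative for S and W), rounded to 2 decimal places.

Field A=0, H=7: +0·20° lon, +7·10° lat → SW at lon -180°, lat -20°.
Square 7, 9: +7·2° lon, +9·1° lat → SW at lon -166°, lat -11°.
Cell spans 2° lon × 1° lat. NE corner is SW corner plus one full cell.
latitude -10.00, longitude -164.00.

-10.00, -164.00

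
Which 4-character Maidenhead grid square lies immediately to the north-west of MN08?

Longitude square 0; −1 → -1, wraps to 9, carry into field.
Longitude field M = 12; −1 → 11 = L.
Latitude square 8; +1 → 9.

LN99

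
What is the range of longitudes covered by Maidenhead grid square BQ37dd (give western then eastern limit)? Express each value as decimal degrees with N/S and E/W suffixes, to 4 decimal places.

153.7500° W, 153.6667° W

Field B=1, Q=16: +1·20° lon, +16·10° lat → SW at lon -160°, lat 70°.
Square 3, 7: +3·2° lon, +7·1° lat → SW at lon -154°, lat 77°.
Subsquare d=3, d=3: +3·0.0833333° lon, +3·0.0416667° lat → SW at lon -153.75°, lat 77.125°.
Cell spans 0.0833333° lon × 0.0416667° lat.
west 153.7500° W, east 153.6667° W.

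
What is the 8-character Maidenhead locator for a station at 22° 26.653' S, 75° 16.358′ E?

MG77pn23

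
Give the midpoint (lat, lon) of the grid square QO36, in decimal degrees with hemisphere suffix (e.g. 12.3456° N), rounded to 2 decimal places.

Field Q=16, O=14: +16·20° lon, +14·10° lat → SW at lon 140°, lat 50°.
Square 3, 6: +3·2° lon, +6·1° lat → SW at lon 146°, lat 56°.
Cell spans 2° lon × 1° lat. Centre is SW corner plus half of each.
latitude 56.50° N, longitude 147.00° E.

56.50° N, 147.00° E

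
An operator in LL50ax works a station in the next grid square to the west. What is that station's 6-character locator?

LL40xx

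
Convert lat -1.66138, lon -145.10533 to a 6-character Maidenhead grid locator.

BI78ki

Shift to the Maidenhead origin (180°W, 90°S): lon 34.8947, lat 88.3386.
Field: lon ⌊34.8947/20⌋ = 1 → B; lat ⌊88.3386/10⌋ = 8 → I.
Square: lon ⌊14.8947/2⌋ = 7; lat ⌊8.3386/1⌋ = 8.
Subsquare: lon ⌊0.8947/0.0833333⌋ = 10 → k; lat ⌊0.3386/0.0416667⌋ = 8 → i.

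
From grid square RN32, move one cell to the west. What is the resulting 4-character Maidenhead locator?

Longitude square 3; −1 → 2.
The latitude characters are unchanged.

RN22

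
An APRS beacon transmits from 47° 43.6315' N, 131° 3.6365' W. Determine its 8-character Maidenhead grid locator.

Shift to the Maidenhead origin (180°W, 90°S): lon 48.93939, lat 137.72719.
Field: lon ⌊48.93939/20⌋ = 2 → C; lat ⌊137.72719/10⌋ = 13 → N.
Square: lon ⌊8.93939/2⌋ = 4; lat ⌊7.72719/1⌋ = 7.
Subsquare: lon ⌊0.93939/0.0833333⌋ = 11 → l; lat ⌊0.72719/0.0416667⌋ = 17 → r.
Extended square: lon ⌊0.02272/0.00833333⌋ = 2; lat ⌊0.01886/0.00416667⌋ = 4.

CN47lr24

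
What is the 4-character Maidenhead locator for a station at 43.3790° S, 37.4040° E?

KE86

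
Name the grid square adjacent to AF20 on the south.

AE29

Latitude square 0; −1 → -1, wraps to 9, carry into field.
Latitude field F = 5; −1 → 4 = E.
The longitude characters are unchanged.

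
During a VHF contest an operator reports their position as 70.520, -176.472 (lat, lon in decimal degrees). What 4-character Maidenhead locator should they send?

Offset from 180°W / 90°S: lon 3.53°, lat 160.52°.
Field (20°×10°, letters A–R): lon ⌊3.53/20⌋ = 0 → A; lat ⌊160.52/10⌋ = 16 → Q.
Square (2°×1°, digits 0–9): lon ⌊3.53/2⌋ = 1; lat ⌊0.52/1⌋ = 0.

AQ10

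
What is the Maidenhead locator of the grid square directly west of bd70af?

BD60xf

Longitude subsquare a = 0; −1 → -1, wraps to 23 = x, carry into square.
Longitude square 7; −1 → 6.
The latitude characters are unchanged.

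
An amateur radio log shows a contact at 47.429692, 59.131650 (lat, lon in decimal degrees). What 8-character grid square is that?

LN97nk53

Offset from 180°W / 90°S: lon 239.13165°, lat 137.42969°.
Field: lon ⌊239.13165/20⌋ = 11 → L; lat ⌊137.42969/10⌋ = 13 → N.
Square: lon ⌊19.13165/2⌋ = 9; lat ⌊7.42969/1⌋ = 7.
Subsquare: lon ⌊1.13165/0.0833333⌋ = 13 → n; lat ⌊0.42969/0.0416667⌋ = 10 → k.
Extended square: lon ⌊0.04832/0.00833333⌋ = 5; lat ⌊0.01303/0.00416667⌋ = 3.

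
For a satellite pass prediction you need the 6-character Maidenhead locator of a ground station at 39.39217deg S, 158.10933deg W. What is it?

Shift to the Maidenhead origin (180°W, 90°S): lon 21.8907, lat 50.6078.
Field (20°×10°, letters A–R): 21.8907/20 → 1 → B, 50.6078/10 → 5 → F; chars BF.
Square (2°×1°, digits 0–9): 1.8907/2 → 0, 0.6078/1 → 0; chars 00.
Subsquare (5′×2.5′, letters a–x): 1.8907/0.0833333 → 22 → w, 0.6078/0.0416667 → 14 → o; chars wo.

BF00wo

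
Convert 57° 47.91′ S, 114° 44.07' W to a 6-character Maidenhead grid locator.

DD22pe

Offset from 180°W / 90°S: lon 65.2655°, lat 32.2015°.
Field: 65.2655/20 → 3 → D, 32.2015/10 → 3 → D; chars DD.
Square: 5.2655/2 → 2, 2.2015/1 → 2; chars 22.
Subsquare: 1.2655/0.0833333 → 15 → p, 0.2015/0.0416667 → 4 → e; chars pe.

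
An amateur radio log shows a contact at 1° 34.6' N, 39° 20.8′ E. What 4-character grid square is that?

KJ91

Add 180° to longitude and 90° to latitude: 219.35, 91.58.
Field: lon ⌊219.35/20⌋ = 10 → K; lat ⌊91.58/10⌋ = 9 → J.
Square: lon ⌊19.35/2⌋ = 9; lat ⌊1.58/1⌋ = 1.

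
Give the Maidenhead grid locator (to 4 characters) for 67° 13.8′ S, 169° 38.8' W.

AC52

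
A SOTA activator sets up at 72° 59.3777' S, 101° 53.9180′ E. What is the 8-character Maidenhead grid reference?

OB07wa72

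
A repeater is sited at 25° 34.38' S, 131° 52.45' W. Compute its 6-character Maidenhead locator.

CG44bk

Shift to the Maidenhead origin (180°W, 90°S): lon 48.1258, lat 64.4270.
Field: 48.1258/20 → 2 → C, 64.4270/10 → 6 → G; chars CG.
Square: 8.1258/2 → 4, 4.4270/1 → 4; chars 44.
Subsquare: 0.1258/0.0833333 → 1 → b, 0.4270/0.0416667 → 10 → k; chars bk.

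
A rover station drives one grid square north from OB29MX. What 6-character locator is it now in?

Latitude subsquare x = 23; +1 → 24, wraps to 0 = a, carry into square.
Latitude square 9; +1 → 10, wraps to 0, carry into field.
Latitude field B = 1; +1 → 2 = C.
The longitude characters are unchanged.

OC20ma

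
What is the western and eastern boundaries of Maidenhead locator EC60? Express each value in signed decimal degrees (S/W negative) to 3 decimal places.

-88.000, -86.000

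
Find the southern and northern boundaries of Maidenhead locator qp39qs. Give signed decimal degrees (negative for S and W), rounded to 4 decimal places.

Field Q=16, P=15: +16·20° lon, +15·10° lat → SW at lon 140°, lat 60°.
Square 3, 9: +3·2° lon, +9·1° lat → SW at lon 146°, lat 69°.
Subsquare q=16, s=18: +16·0.0833333° lon, +18·0.0416667° lat → SW at lon 147.333°, lat 69.75°.
Cell spans 0.0833333° lon × 0.0416667° lat.
south 69.7500, north 69.7917.

69.7500, 69.7917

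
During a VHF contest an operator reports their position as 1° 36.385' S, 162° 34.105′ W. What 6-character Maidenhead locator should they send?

AI88rj

Shift to the Maidenhead origin (180°W, 90°S): lon 17.4316, lat 88.3936.
Field: 17.4316/20 → 0 → A, 88.3936/10 → 8 → I; chars AI.
Square: 17.4316/2 → 8, 8.3936/1 → 8; chars 88.
Subsquare: 1.4316/0.0833333 → 17 → r, 0.3936/0.0416667 → 9 → j; chars rj.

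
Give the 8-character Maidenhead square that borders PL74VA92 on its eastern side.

Longitude extended square 9; +1 → 10, wraps to 0, carry into subsquare.
Longitude subsquare v = 21; +1 → 22 = w.
The latitude characters are unchanged.

PL74wa02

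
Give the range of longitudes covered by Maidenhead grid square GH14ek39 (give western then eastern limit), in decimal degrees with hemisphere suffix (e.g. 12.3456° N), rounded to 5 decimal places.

57.64167° W, 57.63333° W

Field G=6, H=7: +6·20° lon, +7·10° lat → SW at lon -60°, lat -20°.
Square 1, 4: +1·2° lon, +4·1° lat → SW at lon -58°, lat -16°.
Subsquare e=4, k=10: +4·0.0833333° lon, +10·0.0416667° lat → SW at lon -57.6667°, lat -15.5833°.
Extended square 3, 9: +3·0.00833333° lon, +9·0.00416667° lat → SW at lon -57.6417°, lat -15.5458°.
Cell spans 0.00833333° lon × 0.00416667° lat.
west 57.64167° W, east 57.63333° W.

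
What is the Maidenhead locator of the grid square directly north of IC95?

Latitude square 5; +1 → 6.
The longitude characters are unchanged.

IC96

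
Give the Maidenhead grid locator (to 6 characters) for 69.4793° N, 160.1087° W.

AP99wl

Shift to the Maidenhead origin (180°W, 90°S): lon 19.8913, lat 159.4793.
Field: lon ⌊19.8913/20⌋ = 0 → A; lat ⌊159.4793/10⌋ = 15 → P.
Square: lon ⌊19.8913/2⌋ = 9; lat ⌊9.4793/1⌋ = 9.
Subsquare: lon ⌊1.8913/0.0833333⌋ = 22 → w; lat ⌊0.4793/0.0416667⌋ = 11 → l.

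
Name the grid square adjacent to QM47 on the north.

QM48

Latitude square 7; +1 → 8.
The longitude characters are unchanged.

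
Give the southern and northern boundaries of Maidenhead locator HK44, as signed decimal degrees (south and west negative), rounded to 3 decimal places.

14.000, 15.000

Field H=7, K=10: +7·20° lon, +10·10° lat → SW at lon -40°, lat 10°.
Square 4, 4: +4·2° lon, +4·1° lat → SW at lon -32°, lat 14°.
Cell spans 2° lon × 1° lat.
south 14.000, north 15.000.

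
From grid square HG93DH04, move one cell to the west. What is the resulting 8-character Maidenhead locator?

Longitude extended square 0; −1 → -1, wraps to 9, carry into subsquare.
Longitude subsquare d = 3; −1 → 2 = c.
The latitude characters are unchanged.

HG93ch94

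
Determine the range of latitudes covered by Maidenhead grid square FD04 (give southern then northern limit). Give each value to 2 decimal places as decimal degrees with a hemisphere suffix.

Field F=5, D=3: +5·20° lon, +3·10° lat → SW at lon -80°, lat -60°.
Square 0, 4: +0·2° lon, +4·1° lat → SW at lon -80°, lat -56°.
Cell spans 2° lon × 1° lat.
south 56.00° S, north 55.00° S.

56.00° S, 55.00° S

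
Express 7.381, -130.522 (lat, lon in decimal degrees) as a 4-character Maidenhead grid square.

Shift to the Maidenhead origin (180°W, 90°S): lon 49.48, lat 97.38.
Field: lon ⌊49.48/20⌋ = 2 → C; lat ⌊97.38/10⌋ = 9 → J.
Square: lon ⌊9.48/2⌋ = 4; lat ⌊7.38/1⌋ = 7.

CJ47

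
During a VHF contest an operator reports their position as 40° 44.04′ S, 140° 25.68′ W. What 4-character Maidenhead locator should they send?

Add 180° to longitude and 90° to latitude: 39.57, 49.27.
Field: lon ⌊39.57/20⌋ = 1 → B; lat ⌊49.27/10⌋ = 4 → E.
Square: lon ⌊19.57/2⌋ = 9; lat ⌊9.27/1⌋ = 9.

BE99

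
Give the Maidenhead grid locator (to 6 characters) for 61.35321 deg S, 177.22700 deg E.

Add 180° to longitude and 90° to latitude: 357.2270, 28.6468.
Field: lon ⌊357.2270/20⌋ = 17 → R; lat ⌊28.6468/10⌋ = 2 → C.
Square: lon ⌊17.2270/2⌋ = 8; lat ⌊8.6468/1⌋ = 8.
Subsquare: lon ⌊1.2270/0.0833333⌋ = 14 → o; lat ⌊0.6468/0.0416667⌋ = 15 → p.

RC88op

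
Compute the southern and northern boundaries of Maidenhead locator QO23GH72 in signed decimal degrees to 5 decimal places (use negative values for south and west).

53.30000, 53.30417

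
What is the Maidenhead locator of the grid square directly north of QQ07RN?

QQ07ro

Latitude subsquare n = 13; +1 → 14 = o.
The longitude characters are unchanged.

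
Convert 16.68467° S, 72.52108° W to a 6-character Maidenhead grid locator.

FH33rh

Offset from 180°W / 90°S: lon 107.4789°, lat 73.3153°.
Field: lon ⌊107.4789/20⌋ = 5 → F; lat ⌊73.3153/10⌋ = 7 → H.
Square: lon ⌊7.4789/2⌋ = 3; lat ⌊3.3153/1⌋ = 3.
Subsquare: lon ⌊1.4789/0.0833333⌋ = 17 → r; lat ⌊0.3153/0.0416667⌋ = 7 → h.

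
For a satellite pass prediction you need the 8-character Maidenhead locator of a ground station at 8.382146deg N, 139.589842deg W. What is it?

CJ08ej91

Add 180° to longitude and 90° to latitude: 40.41016, 98.38215.
Field (20°×10°, letters A–R): lon ⌊40.41016/20⌋ = 2 → C; lat ⌊98.38215/10⌋ = 9 → J.
Square (2°×1°, digits 0–9): lon ⌊0.41016/2⌋ = 0; lat ⌊8.38215/1⌋ = 8.
Subsquare (5′×2.5′, letters a–x): lon ⌊0.41016/0.0833333⌋ = 4 → e; lat ⌊0.38215/0.0416667⌋ = 9 → j.
Extended square (30″×15″, digits 0–9): lon ⌊0.07682/0.00833333⌋ = 9; lat ⌊0.00715/0.00416667⌋ = 1.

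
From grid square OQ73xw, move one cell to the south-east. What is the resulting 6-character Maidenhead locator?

OQ83av

Longitude subsquare x = 23; +1 → 24, wraps to 0 = a, carry into square.
Longitude square 7; +1 → 8.
Latitude subsquare w = 22; −1 → 21 = v.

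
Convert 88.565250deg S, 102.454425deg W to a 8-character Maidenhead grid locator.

Offset from 180°W / 90°S: lon 77.54557°, lat 1.43475°.
Field: lon ⌊77.54557/20⌋ = 3 → D; lat ⌊1.43475/10⌋ = 0 → A.
Square: lon ⌊17.54557/2⌋ = 8; lat ⌊1.43475/1⌋ = 1.
Subsquare: lon ⌊1.54557/0.0833333⌋ = 18 → s; lat ⌊0.43475/0.0416667⌋ = 10 → k.
Extended square: lon ⌊0.04557/0.00833333⌋ = 5; lat ⌊0.01808/0.00416667⌋ = 4.

DA81sk54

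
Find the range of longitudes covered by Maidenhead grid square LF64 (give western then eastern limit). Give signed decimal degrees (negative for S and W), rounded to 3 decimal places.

52.000, 54.000

Field L=11, F=5: +11·20° lon, +5·10° lat → SW at lon 40°, lat -40°.
Square 6, 4: +6·2° lon, +4·1° lat → SW at lon 52°, lat -36°.
Cell spans 2° lon × 1° lat.
west 52.000, east 54.000.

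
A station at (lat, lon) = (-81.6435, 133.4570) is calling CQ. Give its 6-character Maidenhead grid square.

PA68ri

Offset from 180°W / 90°S: lon 313.4570°, lat 8.3565°.
Field (20°×10°, letters A–R): lon ⌊313.4570/20⌋ = 15 → P; lat ⌊8.3565/10⌋ = 0 → A.
Square (2°×1°, digits 0–9): lon ⌊13.4570/2⌋ = 6; lat ⌊8.3565/1⌋ = 8.
Subsquare (5′×2.5′, letters a–x): lon ⌊1.4570/0.0833333⌋ = 17 → r; lat ⌊0.3565/0.0416667⌋ = 8 → i.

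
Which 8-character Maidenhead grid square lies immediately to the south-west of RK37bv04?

RK37av93

Longitude extended square 0; −1 → -1, wraps to 9, carry into subsquare.
Longitude subsquare b = 1; −1 → 0 = a.
Latitude extended square 4; −1 → 3.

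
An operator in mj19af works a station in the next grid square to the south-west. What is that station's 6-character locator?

MJ09xe

Longitude subsquare a = 0; −1 → -1, wraps to 23 = x, carry into square.
Longitude square 1; −1 → 0.
Latitude subsquare f = 5; −1 → 4 = e.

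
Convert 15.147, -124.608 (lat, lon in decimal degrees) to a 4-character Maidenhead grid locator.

Offset from 180°W / 90°S: lon 55.39°, lat 105.15°.
Field: lon ⌊55.39/20⌋ = 2 → C; lat ⌊105.15/10⌋ = 10 → K.
Square: lon ⌊15.39/2⌋ = 7; lat ⌊5.15/1⌋ = 5.

CK75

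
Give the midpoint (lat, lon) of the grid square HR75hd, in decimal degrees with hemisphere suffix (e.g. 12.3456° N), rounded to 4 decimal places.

85.1458° N, 25.3750° W

Field H=7, R=17: +7·20° lon, +17·10° lat → SW at lon -40°, lat 80°.
Square 7, 5: +7·2° lon, +5·1° lat → SW at lon -26°, lat 85°.
Subsquare h=7, d=3: +7·0.0833333° lon, +3·0.0416667° lat → SW at lon -25.4167°, lat 85.125°.
Cell spans 0.0833333° lon × 0.0416667° lat. Centre is SW corner plus half of each.
latitude 85.1458° N, longitude 25.3750° W.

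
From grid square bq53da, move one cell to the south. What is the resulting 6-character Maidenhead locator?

BQ52dx

Latitude subsquare a = 0; −1 → -1, wraps to 23 = x, carry into square.
Latitude square 3; −1 → 2.
The longitude characters are unchanged.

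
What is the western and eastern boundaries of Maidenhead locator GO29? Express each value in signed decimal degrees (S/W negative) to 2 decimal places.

-56.00, -54.00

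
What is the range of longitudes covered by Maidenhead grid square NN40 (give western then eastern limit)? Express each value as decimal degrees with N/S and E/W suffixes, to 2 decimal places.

88.00° E, 90.00° E

Field N=13, N=13: +13·20° lon, +13·10° lat → SW at lon 80°, lat 40°.
Square 4, 0: +4·2° lon, +0·1° lat → SW at lon 88°, lat 40°.
Cell spans 2° lon × 1° lat.
west 88.00° E, east 90.00° E.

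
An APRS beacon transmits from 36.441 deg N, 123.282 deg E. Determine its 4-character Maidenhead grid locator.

PM16

Offset from 180°W / 90°S: lon 303.28°, lat 126.44°.
Field: lon ⌊303.28/20⌋ = 15 → P; lat ⌊126.44/10⌋ = 12 → M.
Square: lon ⌊3.28/2⌋ = 1; lat ⌊6.44/1⌋ = 6.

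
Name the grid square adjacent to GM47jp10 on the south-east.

Longitude extended square 1; +1 → 2.
Latitude extended square 0; −1 → -1, wraps to 9, carry into subsquare.
Latitude subsquare p = 15; −1 → 14 = o.

GM47jo29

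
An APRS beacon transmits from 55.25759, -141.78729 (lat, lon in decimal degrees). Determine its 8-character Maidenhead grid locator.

BO95cg51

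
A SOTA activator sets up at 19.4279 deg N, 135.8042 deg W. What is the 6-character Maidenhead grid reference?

CK29ck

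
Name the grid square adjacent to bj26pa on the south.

BJ25px

Latitude subsquare a = 0; −1 → -1, wraps to 23 = x, carry into square.
Latitude square 6; −1 → 5.
The longitude characters are unchanged.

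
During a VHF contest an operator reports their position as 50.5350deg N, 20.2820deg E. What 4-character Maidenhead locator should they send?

Offset from 180°W / 90°S: lon 200.28°, lat 140.53°.
Field (20°×10°, letters A–R): 200.28/20 → 10 → K, 140.53/10 → 14 → O; chars KO.
Square (2°×1°, digits 0–9): 0.28/2 → 0, 0.53/1 → 0; chars 00.

KO00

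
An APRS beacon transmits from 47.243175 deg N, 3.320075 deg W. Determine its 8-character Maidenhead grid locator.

Offset from 180°W / 90°S: lon 176.67992°, lat 137.24318°.
Field (20°×10°, letters A–R): 176.67992/20 → 8 → I, 137.24318/10 → 13 → N; chars IN.
Square (2°×1°, digits 0–9): 16.67992/2 → 8, 7.24318/1 → 7; chars 87.
Subsquare (5′×2.5′, letters a–x): 0.67992/0.0833333 → 8 → i, 0.24318/0.0416667 → 5 → f; chars if.
Extended square (30″×15″, digits 0–9): 0.01326/0.00833333 → 1, 0.03484/0.00416667 → 8; chars 18.

IN87if18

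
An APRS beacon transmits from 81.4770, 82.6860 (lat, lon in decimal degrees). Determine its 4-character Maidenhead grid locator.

Add 180° to longitude and 90° to latitude: 262.69, 171.48.
Field (20°×10°, letters A–R): 262.69/20 → 13 → N, 171.48/10 → 17 → R; chars NR.
Square (2°×1°, digits 0–9): 2.69/2 → 1, 1.48/1 → 1; chars 11.

NR11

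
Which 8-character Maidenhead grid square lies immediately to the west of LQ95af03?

LQ85xf93

Longitude extended square 0; −1 → -1, wraps to 9, carry into subsquare.
Longitude subsquare a = 0; −1 → -1, wraps to 23 = x, carry into square.
Longitude square 9; −1 → 8.
The latitude characters are unchanged.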